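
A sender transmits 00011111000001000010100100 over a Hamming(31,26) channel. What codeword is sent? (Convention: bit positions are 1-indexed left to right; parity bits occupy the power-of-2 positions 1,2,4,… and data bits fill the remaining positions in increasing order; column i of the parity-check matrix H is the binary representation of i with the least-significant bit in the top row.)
Codeword c = d · G (mod 2), d = 00011111000001000010100100:
  c[0] = d·G[:,0] = (00011111000001000010100100)·(11011010101101010101010101) mod 2 = 0+0+0+1+1+0+1+0+0+0+0+0+0+1+0+0+0+0+0+0+0+0+0+1+0+0 mod 2 = 1
  c[1] = d·G[:,1] = (00011111000001000010100100)·(10110110011011001100110011) mod 2 = 0+0+0+1+0+1+1+0+0+0+0+0+0+1+0+0+0+0+0+0+1+0+0+0+0+0 mod 2 = 1
  c[2] = d·G[:,2] = (00011111000001000010100100)·(10000000000000000000000000) mod 2 = 0+0+0+0+0+0+0+0+0+0+0+0+0+0+0+0+0+0+0+0+0+0+0+0+0+0 mod 2 = 0
  c[3] = d·G[:,3] = (00011111000001000010100100)·(01110001111000111100001111) mod 2 = 0+0+0+1+0+0+0+1+0+0+0+0+0+0+0+0+0+0+0+0+0+0+0+1+0+0 mod 2 = 1
  c[4] = d·G[:,4] = (00011111000001000010100100)·(01000000000000000000000000) mod 2 = 0+0+0+0+0+0+0+0+0+0+0+0+0+0+0+0+0+0+0+0+0+0+0+0+0+0 mod 2 = 0
  c[5] = d·G[:,5] = (00011111000001000010100100)·(00100000000000000000000000) mod 2 = 0+0+0+0+0+0+0+0+0+0+0+0+0+0+0+0+0+0+0+0+0+0+0+0+0+0 mod 2 = 0
  c[6] = d·G[:,6] = (00011111000001000010100100)·(00010000000000000000000000) mod 2 = 0+0+0+1+0+0+0+0+0+0+0+0+0+0+0+0+0+0+0+0+0+0+0+0+0+0 mod 2 = 1
  c[7] = d·G[:,7] = (00011111000001000010100100)·(00001111111000000011111111) mod 2 = 0+0+0+0+1+1+1+1+0+0+0+0+0+0+0+0+0+0+1+0+1+0+0+1+0+0 mod 2 = 1
  c[8] = d·G[:,8] = (00011111000001000010100100)·(00001000000000000000000000) mod 2 = 0+0+0+0+1+0+0+0+0+0+0+0+0+0+0+0+0+0+0+0+0+0+0+0+0+0 mod 2 = 1
  c[9] = d·G[:,9] = (00011111000001000010100100)·(00000100000000000000000000) mod 2 = 0+0+0+0+0+1+0+0+0+0+0+0+0+0+0+0+0+0+0+0+0+0+0+0+0+0 mod 2 = 1
  c[10] = d·G[:,10] = (00011111000001000010100100)·(00000010000000000000000000) mod 2 = 0+0+0+0+0+0+1+0+0+0+0+0+0+0+0+0+0+0+0+0+0+0+0+0+0+0 mod 2 = 1
  c[11] = d·G[:,11] = (00011111000001000010100100)·(00000001000000000000000000) mod 2 = 0+0+0+0+0+0+0+1+0+0+0+0+0+0+0+0+0+0+0+0+0+0+0+0+0+0 mod 2 = 1
  c[12] = d·G[:,12] = (00011111000001000010100100)·(00000000100000000000000000) mod 2 = 0+0+0+0+0+0+0+0+0+0+0+0+0+0+0+0+0+0+0+0+0+0+0+0+0+0 mod 2 = 0
  c[13] = d·G[:,13] = (00011111000001000010100100)·(00000000010000000000000000) mod 2 = 0+0+0+0+0+0+0+0+0+0+0+0+0+0+0+0+0+0+0+0+0+0+0+0+0+0 mod 2 = 0
  c[14] = d·G[:,14] = (00011111000001000010100100)·(00000000001000000000000000) mod 2 = 0+0+0+0+0+0+0+0+0+0+0+0+0+0+0+0+0+0+0+0+0+0+0+0+0+0 mod 2 = 0
  c[15] = d·G[:,15] = (00011111000001000010100100)·(00000000000111111111111111) mod 2 = 0+0+0+0+0+0+0+0+0+0+0+0+0+1+0+0+0+0+1+0+1+0+0+1+0+0 mod 2 = 0
  c[16] = d·G[:,16] = (00011111000001000010100100)·(00000000000100000000000000) mod 2 = 0+0+0+0+0+0+0+0+0+0+0+0+0+0+0+0+0+0+0+0+0+0+0+0+0+0 mod 2 = 0
  c[17] = d·G[:,17] = (00011111000001000010100100)·(00000000000010000000000000) mod 2 = 0+0+0+0+0+0+0+0+0+0+0+0+0+0+0+0+0+0+0+0+0+0+0+0+0+0 mod 2 = 0
  c[18] = d·G[:,18] = (00011111000001000010100100)·(00000000000001000000000000) mod 2 = 0+0+0+0+0+0+0+0+0+0+0+0+0+1+0+0+0+0+0+0+0+0+0+0+0+0 mod 2 = 1
  c[19] = d·G[:,19] = (00011111000001000010100100)·(00000000000000100000000000) mod 2 = 0+0+0+0+0+0+0+0+0+0+0+0+0+0+0+0+0+0+0+0+0+0+0+0+0+0 mod 2 = 0
  c[20] = d·G[:,20] = (00011111000001000010100100)·(00000000000000010000000000) mod 2 = 0+0+0+0+0+0+0+0+0+0+0+0+0+0+0+0+0+0+0+0+0+0+0+0+0+0 mod 2 = 0
  c[21] = d·G[:,21] = (00011111000001000010100100)·(00000000000000001000000000) mod 2 = 0+0+0+0+0+0+0+0+0+0+0+0+0+0+0+0+0+0+0+0+0+0+0+0+0+0 mod 2 = 0
  c[22] = d·G[:,22] = (00011111000001000010100100)·(00000000000000000100000000) mod 2 = 0+0+0+0+0+0+0+0+0+0+0+0+0+0+0+0+0+0+0+0+0+0+0+0+0+0 mod 2 = 0
  c[23] = d·G[:,23] = (00011111000001000010100100)·(00000000000000000010000000) mod 2 = 0+0+0+0+0+0+0+0+0+0+0+0+0+0+0+0+0+0+1+0+0+0+0+0+0+0 mod 2 = 1
  c[24] = d·G[:,24] = (00011111000001000010100100)·(00000000000000000001000000) mod 2 = 0+0+0+0+0+0+0+0+0+0+0+0+0+0+0+0+0+0+0+0+0+0+0+0+0+0 mod 2 = 0
  c[25] = d·G[:,25] = (00011111000001000010100100)·(00000000000000000000100000) mod 2 = 0+0+0+0+0+0+0+0+0+0+0+0+0+0+0+0+0+0+0+0+1+0+0+0+0+0 mod 2 = 1
  c[26] = d·G[:,26] = (00011111000001000010100100)·(00000000000000000000010000) mod 2 = 0+0+0+0+0+0+0+0+0+0+0+0+0+0+0+0+0+0+0+0+0+0+0+0+0+0 mod 2 = 0
  c[27] = d·G[:,27] = (00011111000001000010100100)·(00000000000000000000001000) mod 2 = 0+0+0+0+0+0+0+0+0+0+0+0+0+0+0+0+0+0+0+0+0+0+0+0+0+0 mod 2 = 0
  c[28] = d·G[:,28] = (00011111000001000010100100)·(00000000000000000000000100) mod 2 = 0+0+0+0+0+0+0+0+0+0+0+0+0+0+0+0+0+0+0+0+0+0+0+1+0+0 mod 2 = 1
  c[29] = d·G[:,29] = (00011111000001000010100100)·(00000000000000000000000010) mod 2 = 0+0+0+0+0+0+0+0+0+0+0+0+0+0+0+0+0+0+0+0+0+0+0+0+0+0 mod 2 = 0
  c[30] = d·G[:,30] = (00011111000001000010100100)·(00000000000000000000000001) mod 2 = 0+0+0+0+0+0+0+0+0+0+0+0+0+0+0+0+0+0+0+0+0+0+0+0+0+0 mod 2 = 0
Codeword = 1101001111110000001000010100100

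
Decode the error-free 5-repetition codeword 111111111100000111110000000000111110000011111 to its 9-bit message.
Split into 5-bit blocks: 11111 11111 00000 11111 00000 00000 11111 00000 11111
Data = 110100101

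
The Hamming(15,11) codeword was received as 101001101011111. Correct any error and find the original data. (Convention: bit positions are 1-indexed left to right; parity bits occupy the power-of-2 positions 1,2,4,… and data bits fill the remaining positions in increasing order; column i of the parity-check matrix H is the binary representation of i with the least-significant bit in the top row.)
Syndrome s = H · r^T (mod 2), r = 101001101011111:
  s[0] = (101010101010101)·(101001101011111) mod 2 = 1+0+1+0+0+0+1+0+1+0+1+0+1+0+1 mod 2 = 1
  s[1] = (011001100110011)·(101001101011111) mod 2 = 0+0+1+0+0+1+1+0+0+0+1+0+0+1+1 mod 2 = 0
  s[2] = (000111100001111)·(101001101011111) mod 2 = 0+0+0+0+0+1+1+0+0+0+0+1+1+1+1 mod 2 = 0
  s[3] = (000000011111111)·(101001101011111) mod 2 = 0+0+0+0+0+0+0+0+1+0+1+1+1+1+1 mod 2 = 0
Syndrome = 1000
Column 1 of H equals this syndrome → error at bit 1 (1-indexed).
Flip bit 1: 101001101011111 → 001001101011111
Extract data bits at positions {3,5,6,7,9,10,11,12,13,14,15}: 10111011111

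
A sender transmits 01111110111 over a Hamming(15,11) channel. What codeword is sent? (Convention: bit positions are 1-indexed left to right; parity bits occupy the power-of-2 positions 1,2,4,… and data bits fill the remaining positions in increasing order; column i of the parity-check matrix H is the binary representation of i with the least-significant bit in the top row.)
Codeword c = d · G (mod 2), d = 01111110111:
  c[0] = d·G[:,0] = (01111110111)·(11011010101) mod 2 = 0+1+0+1+1+0+1+0+1+0+1 mod 2 = 0
  c[1] = d·G[:,1] = (01111110111)·(10110110011) mod 2 = 0+0+1+1+0+1+1+0+0+1+1 mod 2 = 0
  c[2] = d·G[:,2] = (01111110111)·(10000000000) mod 2 = 0+0+0+0+0+0+0+0+0+0+0 mod 2 = 0
  c[3] = d·G[:,3] = (01111110111)·(01110001111) mod 2 = 0+1+1+1+0+0+0+0+1+1+1 mod 2 = 0
  c[4] = d·G[:,4] = (01111110111)·(01000000000) mod 2 = 0+1+0+0+0+0+0+0+0+0+0 mod 2 = 1
  c[5] = d·G[:,5] = (01111110111)·(00100000000) mod 2 = 0+0+1+0+0+0+0+0+0+0+0 mod 2 = 1
  c[6] = d·G[:,6] = (01111110111)·(00010000000) mod 2 = 0+0+0+1+0+0+0+0+0+0+0 mod 2 = 1
  c[7] = d·G[:,7] = (01111110111)·(00001111111) mod 2 = 0+0+0+0+1+1+1+0+1+1+1 mod 2 = 0
  c[8] = d·G[:,8] = (01111110111)·(00001000000) mod 2 = 0+0+0+0+1+0+0+0+0+0+0 mod 2 = 1
  c[9] = d·G[:,9] = (01111110111)·(00000100000) mod 2 = 0+0+0+0+0+1+0+0+0+0+0 mod 2 = 1
  c[10] = d·G[:,10] = (01111110111)·(00000010000) mod 2 = 0+0+0+0+0+0+1+0+0+0+0 mod 2 = 1
  c[11] = d·G[:,11] = (01111110111)·(00000001000) mod 2 = 0+0+0+0+0+0+0+0+0+0+0 mod 2 = 0
  c[12] = d·G[:,12] = (01111110111)·(00000000100) mod 2 = 0+0+0+0+0+0+0+0+1+0+0 mod 2 = 1
  c[13] = d·G[:,13] = (01111110111)·(00000000010) mod 2 = 0+0+0+0+0+0+0+0+0+1+0 mod 2 = 1
  c[14] = d·G[:,14] = (01111110111)·(00000000001) mod 2 = 0+0+0+0+0+0+0+0+0+0+1 mod 2 = 1
Codeword = 000011101110111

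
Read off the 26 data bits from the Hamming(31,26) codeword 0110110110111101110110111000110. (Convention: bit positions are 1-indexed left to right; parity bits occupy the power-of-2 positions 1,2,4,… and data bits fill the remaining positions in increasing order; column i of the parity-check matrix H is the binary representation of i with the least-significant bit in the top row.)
Parity bits occupy power-of-2 positions; data bits are at positions {3,5,6,7,9,10,11,12,13,14,15,17,18,19,20,21,22,23,24,25,26,27,28,29,30,31} (1-indexed).
Extract: c[3]=1 c[5]=1 c[6]=1 c[7]=0 c[9]=1 c[10]=0 c[11]=1 c[12]=1 c[13]=1 c[14]=1 c[15]=0 c[17]=1 c[18]=1 c[19]=0 c[20]=1 c[21]=1 c[22]=0 c[23]=1 c[24]=1 c[25]=1 c[26]=0 c[27]=0 c[28]=0 c[29]=1 c[30]=1 c[31]=0
Data = 11101011110110110111000110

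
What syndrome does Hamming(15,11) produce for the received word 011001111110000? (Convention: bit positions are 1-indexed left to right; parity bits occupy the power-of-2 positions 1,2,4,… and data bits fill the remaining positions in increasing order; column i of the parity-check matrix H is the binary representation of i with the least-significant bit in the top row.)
Syndrome s = H · r^T (mod 2), r = 011001111110000:
  s[0] = (101010101010101)·(011001111110000) mod 2 = 0+0+1+0+0+0+1+0+1+0+1+0+0+0+0 mod 2 = 0
  s[1] = (011001100110011)·(011001111110000) mod 2 = 0+1+1+0+0+1+1+0+0+1+1+0+0+0+0 mod 2 = 0
  s[2] = (000111100001111)·(011001111110000) mod 2 = 0+0+0+0+0+1+1+0+0+0+0+0+0+0+0 mod 2 = 0
  s[3] = (000000011111111)·(011001111110000) mod 2 = 0+0+0+0+0+0+0+1+1+1+1+0+0+0+0 mod 2 = 0
Syndrome = 0000
s = 0: no error detected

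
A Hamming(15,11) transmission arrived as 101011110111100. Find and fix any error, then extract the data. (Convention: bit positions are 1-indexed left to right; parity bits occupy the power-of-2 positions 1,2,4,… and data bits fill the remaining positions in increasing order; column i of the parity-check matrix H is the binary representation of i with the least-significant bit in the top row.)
Syndrome s = H · r^T (mod 2), r = 101011110111100:
  s[0] = (101010101010101)·(101011110111100) mod 2 = 1+0+1+0+1+0+1+0+0+0+1+0+1+0+0 mod 2 = 0
  s[1] = (011001100110011)·(101011110111100) mod 2 = 0+0+1+0+0+1+1+0+0+1+1+0+0+0+0 mod 2 = 1
  s[2] = (000111100001111)·(101011110111100) mod 2 = 0+0+0+0+1+1+1+0+0+0+0+1+1+0+0 mod 2 = 1
  s[3] = (000000011111111)·(101011110111100) mod 2 = 0+0+0+0+0+0+0+1+0+1+1+1+1+0+0 mod 2 = 1
Syndrome = 0111
Column 14 of H equals this syndrome → error at bit 14 (1-indexed).
Flip bit 14: 101011110111100 → 101011110111110
Extract data bits at positions {3,5,6,7,9,10,11,12,13,14,15}: 11110111110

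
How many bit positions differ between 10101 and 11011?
XOR = 01110, count of 1s = 3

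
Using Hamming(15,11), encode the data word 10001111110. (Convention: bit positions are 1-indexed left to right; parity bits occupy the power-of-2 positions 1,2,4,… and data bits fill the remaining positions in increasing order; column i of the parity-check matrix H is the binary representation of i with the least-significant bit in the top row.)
Codeword c = d · G (mod 2), d = 10001111110:
  c[0] = d·G[:,0] = (10001111110)·(11011010101) mod 2 = 1+0+0+0+1+0+1+0+1+0+0 mod 2 = 0
  c[1] = d·G[:,1] = (10001111110)·(10110110011) mod 2 = 1+0+0+0+0+1+1+0+0+1+0 mod 2 = 0
  c[2] = d·G[:,2] = (10001111110)·(10000000000) mod 2 = 1+0+0+0+0+0+0+0+0+0+0 mod 2 = 1
  c[3] = d·G[:,3] = (10001111110)·(01110001111) mod 2 = 0+0+0+0+0+0+0+1+1+1+0 mod 2 = 1
  c[4] = d·G[:,4] = (10001111110)·(01000000000) mod 2 = 0+0+0+0+0+0+0+0+0+0+0 mod 2 = 0
  c[5] = d·G[:,5] = (10001111110)·(00100000000) mod 2 = 0+0+0+0+0+0+0+0+0+0+0 mod 2 = 0
  c[6] = d·G[:,6] = (10001111110)·(00010000000) mod 2 = 0+0+0+0+0+0+0+0+0+0+0 mod 2 = 0
  c[7] = d·G[:,7] = (10001111110)·(00001111111) mod 2 = 0+0+0+0+1+1+1+1+1+1+0 mod 2 = 0
  c[8] = d·G[:,8] = (10001111110)·(00001000000) mod 2 = 0+0+0+0+1+0+0+0+0+0+0 mod 2 = 1
  c[9] = d·G[:,9] = (10001111110)·(00000100000) mod 2 = 0+0+0+0+0+1+0+0+0+0+0 mod 2 = 1
  c[10] = d·G[:,10] = (10001111110)·(00000010000) mod 2 = 0+0+0+0+0+0+1+0+0+0+0 mod 2 = 1
  c[11] = d·G[:,11] = (10001111110)·(00000001000) mod 2 = 0+0+0+0+0+0+0+1+0+0+0 mod 2 = 1
  c[12] = d·G[:,12] = (10001111110)·(00000000100) mod 2 = 0+0+0+0+0+0+0+0+1+0+0 mod 2 = 1
  c[13] = d·G[:,13] = (10001111110)·(00000000010) mod 2 = 0+0+0+0+0+0+0+0+0+1+0 mod 2 = 1
  c[14] = d·G[:,14] = (10001111110)·(00000000001) mod 2 = 0+0+0+0+0+0+0+0+0+0+0 mod 2 = 0
Codeword = 001100001111110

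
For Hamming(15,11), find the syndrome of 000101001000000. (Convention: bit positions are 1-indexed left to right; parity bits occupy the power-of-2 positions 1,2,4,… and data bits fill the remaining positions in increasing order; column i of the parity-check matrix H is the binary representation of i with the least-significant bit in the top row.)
Syndrome s = H · r^T (mod 2), r = 000101001000000:
  s[0] = (101010101010101)·(000101001000000) mod 2 = 0+0+0+0+0+0+0+0+1+0+0+0+0+0+0 mod 2 = 1
  s[1] = (011001100110011)·(000101001000000) mod 2 = 0+0+0+0+0+1+0+0+0+0+0+0+0+0+0 mod 2 = 1
  s[2] = (000111100001111)·(000101001000000) mod 2 = 0+0+0+1+0+1+0+0+0+0+0+0+0+0+0 mod 2 = 0
  s[3] = (000000011111111)·(000101001000000) mod 2 = 0+0+0+0+0+0+0+0+1+0+0+0+0+0+0 mod 2 = 1
Syndrome = 1101
Non-zero syndrome: error at position 11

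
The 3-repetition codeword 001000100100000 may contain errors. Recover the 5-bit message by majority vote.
Split into 3-bit blocks and majority-vote each:
  block 1 = 001: 1 ones, 2 zeros → 0
  block 2 = 000: 0 ones, 3 zeros → 0
  block 3 = 100: 1 ones, 2 zeros → 0
  block 4 = 100: 1 ones, 2 zeros → 0
  block 5 = 000: 0 ones, 3 zeros → 0
Decoded = 00000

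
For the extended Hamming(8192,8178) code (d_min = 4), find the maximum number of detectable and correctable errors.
Detection only: up to d_min − 1 = 3 errors.
Correction: up to ⌊(d_min − 1)/2⌋ = ⌊3/2⌋ = 1 errors.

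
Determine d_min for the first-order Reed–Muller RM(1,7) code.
d_min = 64 (RM(1,7) has length 128 and minimum distance 2^(m−1) = 64).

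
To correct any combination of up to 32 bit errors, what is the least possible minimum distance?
Correcting t errors requires d_min ≥ 2t + 1 = 2·32 + 1 = 65.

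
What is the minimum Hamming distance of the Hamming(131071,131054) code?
d_min = 3 (every single-error-correcting Hamming code has d_min = 3).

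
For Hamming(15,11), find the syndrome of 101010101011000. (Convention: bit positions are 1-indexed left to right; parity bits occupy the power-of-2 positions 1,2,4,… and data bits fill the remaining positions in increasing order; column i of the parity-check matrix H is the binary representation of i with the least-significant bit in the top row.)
Syndrome s = H · r^T (mod 2), r = 101010101011000:
  s[0] = (101010101010101)·(101010101011000) mod 2 = 1+0+1+0+1+0+1+0+1+0+1+0+0+0+0 mod 2 = 0
  s[1] = (011001100110011)·(101010101011000) mod 2 = 0+0+1+0+0+0+1+0+0+0+1+0+0+0+0 mod 2 = 1
  s[2] = (000111100001111)·(101010101011000) mod 2 = 0+0+0+0+1+0+1+0+0+0+0+1+0+0+0 mod 2 = 1
  s[3] = (000000011111111)·(101010101011000) mod 2 = 0+0+0+0+0+0+0+0+1+0+1+1+0+0+0 mod 2 = 1
Syndrome = 0111
Non-zero syndrome: error at position 14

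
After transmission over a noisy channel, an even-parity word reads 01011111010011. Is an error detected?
Sum of received bits: 0+1+0+1+1+1+1+1+0+1+0+0+1+1 = 9; 9 mod 2 = 1. Result is 1 ≠ 0 → error detected.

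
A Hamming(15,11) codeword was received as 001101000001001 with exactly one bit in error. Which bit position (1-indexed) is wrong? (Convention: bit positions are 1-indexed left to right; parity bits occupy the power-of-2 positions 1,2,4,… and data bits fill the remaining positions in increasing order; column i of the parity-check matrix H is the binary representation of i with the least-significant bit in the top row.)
Syndrome s = H · r^T (mod 2), r = 001101000001001:
  s[0] = (101010101010101)·(001101000001001) mod 2 = 0+0+1+0+0+0+0+0+0+0+0+0+0+0+1 mod 2 = 0
  s[1] = (011001100110011)·(001101000001001) mod 2 = 0+0+1+0+0+1+0+0+0+0+0+0+0+0+1 mod 2 = 1
  s[2] = (000111100001111)·(001101000001001) mod 2 = 0+0+0+1+0+1+0+0+0+0+0+1+0+0+1 mod 2 = 0
  s[3] = (000000011111111)·(001101000001001) mod 2 = 0+0+0+0+0+0+0+0+0+0+0+1+0+0+1 mod 2 = 0
Syndrome = 0100
Column i of H is the binary representation of i, so the syndrome is the binary index of the flipped bit.
Read s = 0100 with s[0] as LSB: 0·2^0 + 1·2^1 + 0·2^2 + 0·2^3 = 2.
Error is at bit position 2.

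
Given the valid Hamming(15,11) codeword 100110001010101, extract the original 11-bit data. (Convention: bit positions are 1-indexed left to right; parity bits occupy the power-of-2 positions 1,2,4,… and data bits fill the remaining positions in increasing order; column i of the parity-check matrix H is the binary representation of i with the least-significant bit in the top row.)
Parity bits occupy power-of-2 positions; data bits are at positions {3,5,6,7,9,10,11,12,13,14,15} (1-indexed).
Extract: c[3]=0 c[5]=1 c[6]=0 c[7]=0 c[9]=1 c[10]=0 c[11]=1 c[12]=0 c[13]=1 c[14]=0 c[15]=1
Data = 01001010101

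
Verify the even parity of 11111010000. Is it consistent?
Sum of all bits: 1+1+1+1+1+0+1+0+0+0+0 = 6; 6 mod 2 = 0. Result is 0 → valid parity.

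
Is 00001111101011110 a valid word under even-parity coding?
Sum of all bits: 0+0+0+0+1+1+1+1+1+0+1+0+1+1+1+1+0 = 10; 10 mod 2 = 0. Result is 0 → valid parity.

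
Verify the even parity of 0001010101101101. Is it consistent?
Sum of all bits: 0+0+0+1+0+1+0+1+0+1+1+0+1+1+0+1 = 8; 8 mod 2 = 0. Result is 0 → valid parity.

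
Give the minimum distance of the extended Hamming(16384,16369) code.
d_min = 4 (adding an overall parity bit to Hamming(16383,16369) raises d_min from 3 to 4).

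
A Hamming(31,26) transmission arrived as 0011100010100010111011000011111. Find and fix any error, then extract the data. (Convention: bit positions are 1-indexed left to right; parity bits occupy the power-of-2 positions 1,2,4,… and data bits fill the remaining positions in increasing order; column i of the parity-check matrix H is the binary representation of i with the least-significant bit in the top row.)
Syndrome s = H · r^T (mod 2), r = 0011100010100010111011000011111:
  s[0] = (1010101010101010101010101010101)·(0011100010100010111011000011111) mod 2 = 0+0+1+0+1+0+0+0+1+0+1+0+0+0+1+0+1+0+1+0+1+0+0+0+0+0+1+0+1+0+1 mod 2 = 1
  s[1] = (0110011001100110011001100110011)·(0011100010100010111011000011111) mod 2 = 0+0+1+0+0+0+0+0+0+0+1+0+0+0+1+0+0+1+1+0+0+1+0+0+0+0+1+0+0+1+1 mod 2 = 1
  s[2] = (0001111000011110000111100001111)·(0011100010100010111011000011111) mod 2 = 0+0+0+1+1+0+0+0+0+0+0+0+0+0+1+0+0+0+0+0+1+1+0+0+0+0+0+1+1+1+1 mod 2 = 1
  s[3] = (0000000111111110000000011111111)·(0011100010100010111011000011111) mod 2 = 0+0+0+0+0+0+0+0+1+0+1+0+0+0+1+0+0+0+0+0+0+0+0+0+0+0+1+1+1+1+1 mod 2 = 0
  s[4] = (0000000000000001111111111111111)·(0011100010100010111011000011111) mod 2 = 0+0+0+0+0+0+0+0+0+0+0+0+0+0+0+0+1+1+1+0+1+1+0+0+0+0+1+1+1+1+1 mod 2 = 0
Syndrome = 11100
Column 7 of H equals this syndrome → error at bit 7 (1-indexed).
Flip bit 7: 0011100010100010111011000011111 → 0011101010100010111011000011111
Extract data bits at positions {3,5,6,7,9,10,11,12,13,14,15,17,18,19,20,21,22,23,24,25,26,27,28,29,30,31}: 11011010001111011000011111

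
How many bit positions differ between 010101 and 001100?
XOR = 011001, count of 1s = 3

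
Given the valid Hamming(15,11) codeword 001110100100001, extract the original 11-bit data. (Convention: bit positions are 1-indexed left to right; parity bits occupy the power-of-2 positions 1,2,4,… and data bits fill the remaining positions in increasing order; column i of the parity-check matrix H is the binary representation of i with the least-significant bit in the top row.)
Parity bits occupy power-of-2 positions; data bits are at positions {3,5,6,7,9,10,11,12,13,14,15} (1-indexed).
Extract: c[3]=1 c[5]=1 c[6]=0 c[7]=1 c[9]=0 c[10]=1 c[11]=0 c[12]=0 c[13]=0 c[14]=0 c[15]=1
Data = 11010100001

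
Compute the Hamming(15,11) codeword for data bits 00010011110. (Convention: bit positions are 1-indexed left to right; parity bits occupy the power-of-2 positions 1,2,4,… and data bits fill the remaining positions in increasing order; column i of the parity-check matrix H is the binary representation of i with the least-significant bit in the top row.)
Codeword c = d · G (mod 2), d = 00010011110:
  c[0] = d·G[:,0] = (00010011110)·(11011010101) mod 2 = 0+0+0+1+0+0+1+0+1+0+0 mod 2 = 1
  c[1] = d·G[:,1] = (00010011110)·(10110110011) mod 2 = 0+0+0+1+0+0+1+0+0+1+0 mod 2 = 1
  c[2] = d·G[:,2] = (00010011110)·(10000000000) mod 2 = 0+0+0+0+0+0+0+0+0+0+0 mod 2 = 0
  c[3] = d·G[:,3] = (00010011110)·(01110001111) mod 2 = 0+0+0+1+0+0+0+1+1+1+0 mod 2 = 0
  c[4] = d·G[:,4] = (00010011110)·(01000000000) mod 2 = 0+0+0+0+0+0+0+0+0+0+0 mod 2 = 0
  c[5] = d·G[:,5] = (00010011110)·(00100000000) mod 2 = 0+0+0+0+0+0+0+0+0+0+0 mod 2 = 0
  c[6] = d·G[:,6] = (00010011110)·(00010000000) mod 2 = 0+0+0+1+0+0+0+0+0+0+0 mod 2 = 1
  c[7] = d·G[:,7] = (00010011110)·(00001111111) mod 2 = 0+0+0+0+0+0+1+1+1+1+0 mod 2 = 0
  c[8] = d·G[:,8] = (00010011110)·(00001000000) mod 2 = 0+0+0+0+0+0+0+0+0+0+0 mod 2 = 0
  c[9] = d·G[:,9] = (00010011110)·(00000100000) mod 2 = 0+0+0+0+0+0+0+0+0+0+0 mod 2 = 0
  c[10] = d·G[:,10] = (00010011110)·(00000010000) mod 2 = 0+0+0+0+0+0+1+0+0+0+0 mod 2 = 1
  c[11] = d·G[:,11] = (00010011110)·(00000001000) mod 2 = 0+0+0+0+0+0+0+1+0+0+0 mod 2 = 1
  c[12] = d·G[:,12] = (00010011110)·(00000000100) mod 2 = 0+0+0+0+0+0+0+0+1+0+0 mod 2 = 1
  c[13] = d·G[:,13] = (00010011110)·(00000000010) mod 2 = 0+0+0+0+0+0+0+0+0+1+0 mod 2 = 1
  c[14] = d·G[:,14] = (00010011110)·(00000000001) mod 2 = 0+0+0+0+0+0+0+0+0+0+0 mod 2 = 0
Codeword = 110000100011110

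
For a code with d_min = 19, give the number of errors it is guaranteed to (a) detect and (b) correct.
(a) Detection requires d_min ≥ e+1, so e ≤ d_min − 1 = 18.
(b) Correction requires d_min ≥ 2t+1, so t ≤ ⌊(d_min − 1)/2⌋ = ⌊18/2⌋ = 9.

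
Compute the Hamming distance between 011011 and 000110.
XOR = 011101, count of 1s = 4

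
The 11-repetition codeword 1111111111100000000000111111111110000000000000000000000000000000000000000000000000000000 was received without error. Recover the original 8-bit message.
Split into 11-bit blocks: 11111111111 00000000000 11111111111 00000000000 00000000000 00000000000 00000000000 00000000000
Data = 10100000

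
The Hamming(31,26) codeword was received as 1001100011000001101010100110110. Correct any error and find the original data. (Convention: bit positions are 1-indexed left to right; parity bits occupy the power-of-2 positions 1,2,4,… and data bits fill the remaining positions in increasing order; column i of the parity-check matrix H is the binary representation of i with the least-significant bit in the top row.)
Syndrome s = H · r^T (mod 2), r = 1001100011000001101010100110110:
  s[0] = (1010101010101010101010101010101)·(1001100011000001101010100110110) mod 2 = 1+0+0+0+1+0+0+0+1+0+0+0+0+0+0+0+1+0+1+0+1+0+1+0+0+0+1+0+1+0+0 mod 2 = 1
  s[1] = (0110011001100110011001100110011)·(1001100011000001101010100110110) mod 2 = 0+0+0+0+0+0+0+0+0+1+0+0+0+0+0+0+0+0+1+0+0+0+1+0+0+1+1+0+0+1+0 mod 2 = 0
  s[2] = (0001111000011110000111100001111)·(1001100011000001101010100110110) mod 2 = 0+0+0+1+1+0+0+0+0+0+0+0+0+0+0+0+0+0+0+0+1+0+1+0+0+0+0+0+1+1+0 mod 2 = 0
  s[3] = (0000000111111110000000011111111)·(1001100011000001101010100110110) mod 2 = 0+0+0+0+0+0+0+0+1+1+0+0+0+0+0+0+0+0+0+0+0+0+0+0+0+1+1+0+1+1+0 mod 2 = 0
  s[4] = (0000000000000001111111111111111)·(1001100011000001101010100110110) mod 2 = 0+0+0+0+0+0+0+0+0+0+0+0+0+0+0+1+1+0+1+0+1+0+1+0+0+1+1+0+1+1+0 mod 2 = 1
Syndrome = 10001
Column 17 of H equals this syndrome → error at bit 17 (1-indexed).
Flip bit 17: 1001100011000001101010100110110 → 1001100011000001001010100110110
Extract data bits at positions {3,5,6,7,9,10,11,12,13,14,15,17,18,19,20,21,22,23,24,25,26,27,28,29,30,31}: 01001100000001010100110110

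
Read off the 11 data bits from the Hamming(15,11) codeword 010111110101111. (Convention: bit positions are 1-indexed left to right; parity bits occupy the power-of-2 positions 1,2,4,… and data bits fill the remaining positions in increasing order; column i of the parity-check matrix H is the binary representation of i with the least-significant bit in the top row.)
Parity bits occupy power-of-2 positions; data bits are at positions {3,5,6,7,9,10,11,12,13,14,15} (1-indexed).
Extract: c[3]=0 c[5]=1 c[6]=1 c[7]=1 c[9]=0 c[10]=1 c[11]=0 c[12]=1 c[13]=1 c[14]=1 c[15]=1
Data = 01110101111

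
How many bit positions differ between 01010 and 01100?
XOR = 00110, count of 1s = 2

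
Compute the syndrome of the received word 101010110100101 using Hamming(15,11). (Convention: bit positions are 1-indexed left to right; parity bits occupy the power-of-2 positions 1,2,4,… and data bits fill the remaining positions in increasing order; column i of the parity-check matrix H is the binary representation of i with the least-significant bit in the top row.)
Syndrome s = H · r^T (mod 2), r = 101010110100101:
  s[0] = (101010101010101)·(101010110100101) mod 2 = 1+0+1+0+1+0+1+0+0+0+0+0+1+0+1 mod 2 = 0
  s[1] = (011001100110011)·(101010110100101) mod 2 = 0+0+1+0+0+0+1+0+0+1+0+0+0+0+1 mod 2 = 0
  s[2] = (000111100001111)·(101010110100101) mod 2 = 0+0+0+0+1+0+1+0+0+0+0+0+1+0+1 mod 2 = 0
  s[3] = (000000011111111)·(101010110100101) mod 2 = 0+0+0+0+0+0+0+1+0+1+0+0+1+0+1 mod 2 = 0
Syndrome = 0000
s = 0: no error detected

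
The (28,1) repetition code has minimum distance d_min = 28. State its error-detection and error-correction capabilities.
Detection only: up to d_min − 1 = 27 errors.
Correction: up to ⌊(d_min − 1)/2⌋ = ⌊27/2⌋ = 13 errors.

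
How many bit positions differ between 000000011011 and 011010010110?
XOR = 011010001101, count of 1s = 6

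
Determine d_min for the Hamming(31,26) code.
d_min = 3 (every single-error-correcting Hamming code has d_min = 3).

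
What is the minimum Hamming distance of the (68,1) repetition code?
d_min = 68 (the only two codewords are 0…0 and 1…1, differing in all 68 positions).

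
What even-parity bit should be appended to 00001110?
Sum of data bits: 0+0+0+0+1+1+1+0 = 3.
3 mod 2 = 1, so parity bit = 1.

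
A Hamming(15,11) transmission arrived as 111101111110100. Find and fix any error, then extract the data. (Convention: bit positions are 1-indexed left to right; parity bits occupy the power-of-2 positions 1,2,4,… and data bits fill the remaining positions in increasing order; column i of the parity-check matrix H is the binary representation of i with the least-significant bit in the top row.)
Syndrome s = H · r^T (mod 2), r = 111101111110100:
  s[0] = (101010101010101)·(111101111110100) mod 2 = 1+0+1+0+0+0+1+0+1+0+1+0+1+0+0 mod 2 = 0
  s[1] = (011001100110011)·(111101111110100) mod 2 = 0+1+1+0+0+1+1+0+0+1+1+0+0+0+0 mod 2 = 0
  s[2] = (000111100001111)·(111101111110100) mod 2 = 0+0+0+1+0+1+1+0+0+0+0+0+1+0+0 mod 2 = 0
  s[3] = (000000011111111)·(111101111110100) mod 2 = 0+0+0+0+0+0+0+1+1+1+1+0+1+0+0 mod 2 = 1
Syndrome = 0001
Column 8 of H equals this syndrome → error at bit 8 (1-indexed).
Flip bit 8: 111101111110100 → 111101101110100
Extract data bits at positions {3,5,6,7,9,10,11,12,13,14,15}: 10111110100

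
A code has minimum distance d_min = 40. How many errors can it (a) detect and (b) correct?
(a) Detection requires d_min ≥ e+1, so e ≤ d_min − 1 = 39.
(b) Correction requires d_min ≥ 2t+1, so t ≤ ⌊(d_min − 1)/2⌋ = ⌊39/2⌋ = 19.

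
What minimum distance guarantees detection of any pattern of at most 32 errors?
Detecting e errors requires d_min ≥ e + 1 = 32 + 1 = 33.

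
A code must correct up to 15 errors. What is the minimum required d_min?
Correcting t errors requires d_min ≥ 2t + 1 = 2·15 + 1 = 31.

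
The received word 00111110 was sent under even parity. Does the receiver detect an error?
Sum of received bits: 0+0+1+1+1+1+1+0 = 5; 5 mod 2 = 1. Result is 1 ≠ 0 → error detected.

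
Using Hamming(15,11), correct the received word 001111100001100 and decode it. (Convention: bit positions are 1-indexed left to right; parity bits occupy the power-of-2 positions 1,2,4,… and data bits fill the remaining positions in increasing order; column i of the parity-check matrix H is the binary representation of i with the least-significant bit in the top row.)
Syndrome s = H · r^T (mod 2), r = 001111100001100:
  s[0] = (101010101010101)·(001111100001100) mod 2 = 0+0+1+0+1+0+1+0+0+0+0+0+1+0+0 mod 2 = 0
  s[1] = (011001100110011)·(001111100001100) mod 2 = 0+0+1+0+0+1+1+0+0+0+0+0+0+0+0 mod 2 = 1
  s[2] = (000111100001111)·(001111100001100) mod 2 = 0+0+0+1+1+1+1+0+0+0+0+1+1+0+0 mod 2 = 0
  s[3] = (000000011111111)·(001111100001100) mod 2 = 0+0+0+0+0+0+0+0+0+0+0+1+1+0+0 mod 2 = 0
Syndrome = 0100
Column 2 of H equals this syndrome → error at bit 2 (1-indexed).
Flip bit 2: 001111100001100 → 011111100001100
Extract data bits at positions {3,5,6,7,9,10,11,12,13,14,15}: 11110001100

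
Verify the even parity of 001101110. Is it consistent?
Sum of all bits: 0+0+1+1+0+1+1+1+0 = 5; 5 mod 2 = 1. Result is 1 → parity error detected.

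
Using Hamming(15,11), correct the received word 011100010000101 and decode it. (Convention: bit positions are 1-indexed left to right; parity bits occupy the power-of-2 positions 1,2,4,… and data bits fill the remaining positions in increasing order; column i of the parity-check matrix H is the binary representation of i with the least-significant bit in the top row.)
Syndrome s = H · r^T (mod 2), r = 011100010000101:
  s[0] = (101010101010101)·(011100010000101) mod 2 = 0+0+1+0+0+0+0+0+0+0+0+0+1+0+1 mod 2 = 1
  s[1] = (011001100110011)·(011100010000101) mod 2 = 0+1+1+0+0+0+0+0+0+0+0+0+0+0+1 mod 2 = 1
  s[2] = (000111100001111)·(011100010000101) mod 2 = 0+0+0+1+0+0+0+0+0+0+0+0+1+0+1 mod 2 = 1
  s[3] = (000000011111111)·(011100010000101) mod 2 = 0+0+0+0+0+0+0+1+0+0+0+0+1+0+1 mod 2 = 1
Syndrome = 1111
Column 15 of H equals this syndrome → error at bit 15 (1-indexed).
Flip bit 15: 011100010000101 → 011100010000100
Extract data bits at positions {3,5,6,7,9,10,11,12,13,14,15}: 10000000100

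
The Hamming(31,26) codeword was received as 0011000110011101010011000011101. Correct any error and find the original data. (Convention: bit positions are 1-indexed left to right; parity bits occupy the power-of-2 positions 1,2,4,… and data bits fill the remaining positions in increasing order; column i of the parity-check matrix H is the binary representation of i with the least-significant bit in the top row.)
Syndrome s = H · r^T (mod 2), r = 0011000110011101010011000011101:
  s[0] = (1010101010101010101010101010101)·(0011000110011101010011000011101) mod 2 = 0+0+1+0+0+0+0+0+1+0+0+0+1+0+0+0+0+0+0+0+1+0+0+0+0+0+1+0+1+0+1 mod 2 = 1
  s[1] = (0110011001100110011001100110011)·(0011000110011101010011000011101) mod 2 = 0+0+1+0+0+0+0+0+0+0+0+0+0+1+0+0+0+1+0+0+0+1+0+0+0+0+1+0+0+0+1 mod 2 = 0
  s[2] = (0001111000011110000111100001111)·(0011000110011101010011000011101) mod 2 = 0+0+0+1+0+0+0+0+0+0+0+1+1+1+0+0+0+0+0+0+1+1+0+0+0+0+0+1+1+0+1 mod 2 = 1
  s[3] = (0000000111111110000000011111111)·(0011000110011101010011000011101) mod 2 = 0+0+0+0+0+0+0+1+1+0+0+1+1+1+0+0+0+0+0+0+0+0+0+0+0+0+1+1+1+0+1 mod 2 = 1
  s[4] = (0000000000000001111111111111111)·(0011000110011101010011000011101) mod 2 = 0+0+0+0+0+0+0+0+0+0+0+0+0+0+0+1+0+1+0+0+1+1+0+0+0+0+1+1+1+0+1 mod 2 = 0
Syndrome = 10110
Column 13 of H equals this syndrome → error at bit 13 (1-indexed).
Flip bit 13: 0011000110011101010011000011101 → 0011000110010101010011000011101
Extract data bits at positions {3,5,6,7,9,10,11,12,13,14,15,17,18,19,20,21,22,23,24,25,26,27,28,29,30,31}: 10001001010010011000011101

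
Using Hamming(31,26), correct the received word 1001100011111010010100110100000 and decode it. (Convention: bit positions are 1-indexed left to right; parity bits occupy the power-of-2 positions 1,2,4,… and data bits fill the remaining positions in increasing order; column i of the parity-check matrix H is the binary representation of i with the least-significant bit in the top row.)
Syndrome s = H · r^T (mod 2), r = 1001100011111010010100110100000:
  s[0] = (1010101010101010101010101010101)·(1001100011111010010100110100000) mod 2 = 1+0+0+0+1+0+0+0+1+0+1+0+1+0+1+0+0+0+0+0+0+0+1+0+0+0+0+0+0+0+0 mod 2 = 1
  s[1] = (0110011001100110011001100110011)·(1001100011111010010100110100000) mod 2 = 0+0+0+0+0+0+0+0+0+1+1+0+0+0+1+0+0+1+0+0+0+0+1+0+0+1+0+0+0+0+0 mod 2 = 0
  s[2] = (0001111000011110000111100001111)·(1001100011111010010100110100000) mod 2 = 0+0+0+1+1+0+0+0+0+0+0+1+1+0+1+0+0+0+0+1+0+0+1+0+0+0+0+0+0+0+0 mod 2 = 1
  s[3] = (0000000111111110000000011111111)·(1001100011111010010100110100000) mod 2 = 0+0+0+0+0+0+0+0+1+1+1+1+1+0+1+0+0+0+0+0+0+0+0+1+0+1+0+0+0+0+0 mod 2 = 0
  s[4] = (0000000000000001111111111111111)·(1001100011111010010100110100000) mod 2 = 0+0+0+0+0+0+0+0+0+0+0+0+0+0+0+0+0+1+0+1+0+0+1+1+0+1+0+0+0+0+0 mod 2 = 1
Syndrome = 10101
Column 21 of H equals this syndrome → error at bit 21 (1-indexed).
Flip bit 21: 1001100011111010010100110100000 → 1001100011111010010110110100000
Extract data bits at positions {3,5,6,7,9,10,11,12,13,14,15,17,18,19,20,21,22,23,24,25,26,27,28,29,30,31}: 01001111101010110110100000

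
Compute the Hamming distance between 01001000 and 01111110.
XOR = 00110110, count of 1s = 4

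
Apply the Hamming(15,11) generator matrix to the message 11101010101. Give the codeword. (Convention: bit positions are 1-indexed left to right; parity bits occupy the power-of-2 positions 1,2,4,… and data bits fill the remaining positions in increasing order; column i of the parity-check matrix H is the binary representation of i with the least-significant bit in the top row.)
Codeword c = d · G (mod 2), d = 11101010101:
  c[0] = d·G[:,0] = (11101010101)·(11011010101) mod 2 = 1+1+0+0+1+0+1+0+1+0+1 mod 2 = 0
  c[1] = d·G[:,1] = (11101010101)·(10110110011) mod 2 = 1+0+1+0+0+0+1+0+0+0+1 mod 2 = 0
  c[2] = d·G[:,2] = (11101010101)·(10000000000) mod 2 = 1+0+0+0+0+0+0+0+0+0+0 mod 2 = 1
  c[3] = d·G[:,3] = (11101010101)·(01110001111) mod 2 = 0+1+1+0+0+0+0+0+1+0+1 mod 2 = 0
  c[4] = d·G[:,4] = (11101010101)·(01000000000) mod 2 = 0+1+0+0+0+0+0+0+0+0+0 mod 2 = 1
  c[5] = d·G[:,5] = (11101010101)·(00100000000) mod 2 = 0+0+1+0+0+0+0+0+0+0+0 mod 2 = 1
  c[6] = d·G[:,6] = (11101010101)·(00010000000) mod 2 = 0+0+0+0+0+0+0+0+0+0+0 mod 2 = 0
  c[7] = d·G[:,7] = (11101010101)·(00001111111) mod 2 = 0+0+0+0+1+0+1+0+1+0+1 mod 2 = 0
  c[8] = d·G[:,8] = (11101010101)·(00001000000) mod 2 = 0+0+0+0+1+0+0+0+0+0+0 mod 2 = 1
  c[9] = d·G[:,9] = (11101010101)·(00000100000) mod 2 = 0+0+0+0+0+0+0+0+0+0+0 mod 2 = 0
  c[10] = d·G[:,10] = (11101010101)·(00000010000) mod 2 = 0+0+0+0+0+0+1+0+0+0+0 mod 2 = 1
  c[11] = d·G[:,11] = (11101010101)·(00000001000) mod 2 = 0+0+0+0+0+0+0+0+0+0+0 mod 2 = 0
  c[12] = d·G[:,12] = (11101010101)·(00000000100) mod 2 = 0+0+0+0+0+0+0+0+1+0+0 mod 2 = 1
  c[13] = d·G[:,13] = (11101010101)·(00000000010) mod 2 = 0+0+0+0+0+0+0+0+0+0+0 mod 2 = 0
  c[14] = d·G[:,14] = (11101010101)·(00000000001) mod 2 = 0+0+0+0+0+0+0+0+0+0+1 mod 2 = 1
Codeword = 001011001010101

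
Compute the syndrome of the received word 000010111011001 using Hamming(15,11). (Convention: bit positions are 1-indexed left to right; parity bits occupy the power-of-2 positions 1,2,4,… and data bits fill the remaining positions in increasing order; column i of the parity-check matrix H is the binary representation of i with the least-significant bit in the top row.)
Syndrome s = H · r^T (mod 2), r = 000010111011001:
  s[0] = (101010101010101)·(000010111011001) mod 2 = 0+0+0+0+1+0+1+0+1+0+1+0+0+0+1 mod 2 = 1
  s[1] = (011001100110011)·(000010111011001) mod 2 = 0+0+0+0+0+0+1+0+0+0+1+0+0+0+1 mod 2 = 1
  s[2] = (000111100001111)·(000010111011001) mod 2 = 0+0+0+0+1+0+1+0+0+0+0+1+0+0+1 mod 2 = 0
  s[3] = (000000011111111)·(000010111011001) mod 2 = 0+0+0+0+0+0+0+1+1+0+1+1+0+0+1 mod 2 = 1
Syndrome = 1101
Non-zero syndrome: error at position 11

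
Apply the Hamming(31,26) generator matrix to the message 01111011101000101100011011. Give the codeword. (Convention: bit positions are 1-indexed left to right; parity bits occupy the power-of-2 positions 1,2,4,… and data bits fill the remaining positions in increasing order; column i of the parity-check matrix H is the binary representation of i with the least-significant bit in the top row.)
Codeword c = d · G (mod 2), d = 01111011101000101100011011:
  c[0] = d·G[:,0] = (01111011101000101100011011)·(11011010101101010101010101) mod 2 = 0+1+0+1+1+0+1+0+1+0+1+0+0+0+0+0+0+1+0+0+0+1+0+0+0+1 mod 2 = 1
  c[1] = d·G[:,1] = (01111011101000101100011011)·(10110110011011001100110011) mod 2 = 0+0+1+1+0+0+1+0+0+0+1+0+0+0+0+0+1+1+0+0+0+1+0+0+1+1 mod 2 = 1
  c[2] = d·G[:,2] = (01111011101000101100011011)·(10000000000000000000000000) mod 2 = 0+0+0+0+0+0+0+0+0+0+0+0+0+0+0+0+0+0+0+0+0+0+0+0+0+0 mod 2 = 0
  c[3] = d·G[:,3] = (01111011101000101100011011)·(01110001111000111100001111) mod 2 = 0+1+1+1+0+0+0+1+1+0+1+0+0+0+1+0+1+1+0+0+0+0+1+0+1+1 mod 2 = 0
  c[4] = d·G[:,4] = (01111011101000101100011011)·(01000000000000000000000000) mod 2 = 0+1+0+0+0+0+0+0+0+0+0+0+0+0+0+0+0+0+0+0+0+0+0+0+0+0 mod 2 = 1
  c[5] = d·G[:,5] = (01111011101000101100011011)·(00100000000000000000000000) mod 2 = 0+0+1+0+0+0+0+0+0+0+0+0+0+0+0+0+0+0+0+0+0+0+0+0+0+0 mod 2 = 1
  c[6] = d·G[:,6] = (01111011101000101100011011)·(00010000000000000000000000) mod 2 = 0+0+0+1+0+0+0+0+0+0+0+0+0+0+0+0+0+0+0+0+0+0+0+0+0+0 mod 2 = 1
  c[7] = d·G[:,7] = (01111011101000101100011011)·(00001111111000000011111111) mod 2 = 0+0+0+0+1+0+1+1+1+0+1+0+0+0+0+0+0+0+0+0+0+1+1+0+1+1 mod 2 = 1
  c[8] = d·G[:,8] = (01111011101000101100011011)·(00001000000000000000000000) mod 2 = 0+0+0+0+1+0+0+0+0+0+0+0+0+0+0+0+0+0+0+0+0+0+0+0+0+0 mod 2 = 1
  c[9] = d·G[:,9] = (01111011101000101100011011)·(00000100000000000000000000) mod 2 = 0+0+0+0+0+0+0+0+0+0+0+0+0+0+0+0+0+0+0+0+0+0+0+0+0+0 mod 2 = 0
  c[10] = d·G[:,10] = (01111011101000101100011011)·(00000010000000000000000000) mod 2 = 0+0+0+0+0+0+1+0+0+0+0+0+0+0+0+0+0+0+0+0+0+0+0+0+0+0 mod 2 = 1
  c[11] = d·G[:,11] = (01111011101000101100011011)·(00000001000000000000000000) mod 2 = 0+0+0+0+0+0+0+1+0+0+0+0+0+0+0+0+0+0+0+0+0+0+0+0+0+0 mod 2 = 1
  c[12] = d·G[:,12] = (01111011101000101100011011)·(00000000100000000000000000) mod 2 = 0+0+0+0+0+0+0+0+1+0+0+0+0+0+0+0+0+0+0+0+0+0+0+0+0+0 mod 2 = 1
  c[13] = d·G[:,13] = (01111011101000101100011011)·(00000000010000000000000000) mod 2 = 0+0+0+0+0+0+0+0+0+0+0+0+0+0+0+0+0+0+0+0+0+0+0+0+0+0 mod 2 = 0
  c[14] = d·G[:,14] = (01111011101000101100011011)·(00000000001000000000000000) mod 2 = 0+0+0+0+0+0+0+0+0+0+1+0+0+0+0+0+0+0+0+0+0+0+0+0+0+0 mod 2 = 1
  c[15] = d·G[:,15] = (01111011101000101100011011)·(00000000000111111111111111) mod 2 = 0+0+0+0+0+0+0+0+0+0+0+0+0+0+1+0+1+1+0+0+0+1+1+0+1+1 mod 2 = 1
  c[16] = d·G[:,16] = (01111011101000101100011011)·(00000000000100000000000000) mod 2 = 0+0+0+0+0+0+0+0+0+0+0+0+0+0+0+0+0+0+0+0+0+0+0+0+0+0 mod 2 = 0
  c[17] = d·G[:,17] = (01111011101000101100011011)·(00000000000010000000000000) mod 2 = 0+0+0+0+0+0+0+0+0+0+0+0+0+0+0+0+0+0+0+0+0+0+0+0+0+0 mod 2 = 0
  c[18] = d·G[:,18] = (01111011101000101100011011)·(00000000000001000000000000) mod 2 = 0+0+0+0+0+0+0+0+0+0+0+0+0+0+0+0+0+0+0+0+0+0+0+0+0+0 mod 2 = 0
  c[19] = d·G[:,19] = (01111011101000101100011011)·(00000000000000100000000000) mod 2 = 0+0+0+0+0+0+0+0+0+0+0+0+0+0+1+0+0+0+0+0+0+0+0+0+0+0 mod 2 = 1
  c[20] = d·G[:,20] = (01111011101000101100011011)·(00000000000000010000000000) mod 2 = 0+0+0+0+0+0+0+0+0+0+0+0+0+0+0+0+0+0+0+0+0+0+0+0+0+0 mod 2 = 0
  c[21] = d·G[:,21] = (01111011101000101100011011)·(00000000000000001000000000) mod 2 = 0+0+0+0+0+0+0+0+0+0+0+0+0+0+0+0+1+0+0+0+0+0+0+0+0+0 mod 2 = 1
  c[22] = d·G[:,22] = (01111011101000101100011011)·(00000000000000000100000000) mod 2 = 0+0+0+0+0+0+0+0+0+0+0+0+0+0+0+0+0+1+0+0+0+0+0+0+0+0 mod 2 = 1
  c[23] = d·G[:,23] = (01111011101000101100011011)·(00000000000000000010000000) mod 2 = 0+0+0+0+0+0+0+0+0+0+0+0+0+0+0+0+0+0+0+0+0+0+0+0+0+0 mod 2 = 0
  c[24] = d·G[:,24] = (01111011101000101100011011)·(00000000000000000001000000) mod 2 = 0+0+0+0+0+0+0+0+0+0+0+0+0+0+0+0+0+0+0+0+0+0+0+0+0+0 mod 2 = 0
  c[25] = d·G[:,25] = (01111011101000101100011011)·(00000000000000000000100000) mod 2 = 0+0+0+0+0+0+0+0+0+0+0+0+0+0+0+0+0+0+0+0+0+0+0+0+0+0 mod 2 = 0
  c[26] = d·G[:,26] = (01111011101000101100011011)·(00000000000000000000010000) mod 2 = 0+0+0+0+0+0+0+0+0+0+0+0+0+0+0+0+0+0+0+0+0+1+0+0+0+0 mod 2 = 1
  c[27] = d·G[:,27] = (01111011101000101100011011)·(00000000000000000000001000) mod 2 = 0+0+0+0+0+0+0+0+0+0+0+0+0+0+0+0+0+0+0+0+0+0+1+0+0+0 mod 2 = 1
  c[28] = d·G[:,28] = (01111011101000101100011011)·(00000000000000000000000100) mod 2 = 0+0+0+0+0+0+0+0+0+0+0+0+0+0+0+0+0+0+0+0+0+0+0+0+0+0 mod 2 = 0
  c[29] = d·G[:,29] = (01111011101000101100011011)·(00000000000000000000000010) mod 2 = 0+0+0+0+0+0+0+0+0+0+0+0+0+0+0+0+0+0+0+0+0+0+0+0+1+0 mod 2 = 1
  c[30] = d·G[:,30] = (01111011101000101100011011)·(00000000000000000000000001) mod 2 = 0+0+0+0+0+0+0+0+0+0+0+0+0+0+0+0+0+0+0+0+0+0+0+0+0+1 mod 2 = 1
Codeword = 1100111110111011000101100011011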